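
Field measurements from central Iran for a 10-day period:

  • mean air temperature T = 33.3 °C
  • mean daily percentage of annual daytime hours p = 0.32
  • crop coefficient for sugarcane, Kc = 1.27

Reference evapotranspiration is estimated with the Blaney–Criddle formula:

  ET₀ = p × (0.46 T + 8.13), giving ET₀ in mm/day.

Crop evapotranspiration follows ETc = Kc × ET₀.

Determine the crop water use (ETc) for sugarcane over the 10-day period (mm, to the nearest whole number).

ET₀ = 0.32 × (0.46 × 33.3 + 8.13) = 0.32 × 23.448 = 7.5034 mm/d
ETc = Kc × ET₀ = 1.27 × 7.5034 = 9.5293 mm/d
Over 10 days: 9.5293 × 10 = 95.293 mm

95 mm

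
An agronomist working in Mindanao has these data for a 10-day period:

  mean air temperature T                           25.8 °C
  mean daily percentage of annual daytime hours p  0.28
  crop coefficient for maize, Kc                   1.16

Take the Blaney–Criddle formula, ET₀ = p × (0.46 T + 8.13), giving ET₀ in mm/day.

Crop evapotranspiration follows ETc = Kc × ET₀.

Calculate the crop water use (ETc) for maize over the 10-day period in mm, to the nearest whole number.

ET₀ = 0.28 × (0.46 × 25.8 + 8.13) = 0.28 × 19.998 = 5.5994 mm/d
ETc = Kc × ET₀ = 1.16 × 5.5994 = 6.4953 mm/d
Over 10 days: 6.4953 × 10 = 64.953 mm

65 mm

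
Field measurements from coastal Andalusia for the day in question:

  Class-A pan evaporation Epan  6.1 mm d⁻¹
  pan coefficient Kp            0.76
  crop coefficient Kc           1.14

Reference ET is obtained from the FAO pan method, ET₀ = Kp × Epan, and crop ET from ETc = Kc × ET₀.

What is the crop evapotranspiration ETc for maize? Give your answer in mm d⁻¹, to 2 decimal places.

5.29 mm d⁻¹

ET₀ = 0.76 × 6.1 = 4.6360 mm/d
ETc = Kc × ET₀ = 1.14 × 4.6360 = 5.2850 mm/d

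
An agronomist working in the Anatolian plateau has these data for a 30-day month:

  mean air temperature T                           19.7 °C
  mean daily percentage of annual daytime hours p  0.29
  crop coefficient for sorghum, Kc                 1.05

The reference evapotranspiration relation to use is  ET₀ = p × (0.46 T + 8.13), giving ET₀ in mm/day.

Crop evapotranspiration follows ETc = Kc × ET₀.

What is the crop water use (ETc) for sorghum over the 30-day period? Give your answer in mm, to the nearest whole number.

ET₀ = 0.29 × (0.46 × 19.7 + 8.13) = 0.29 × 17.192 = 4.9857 mm/d
ETc = Kc × ET₀ = 1.05 × 4.9857 = 5.2350 mm/d
Over 30 days: 5.2350 × 30 = 157.050 mm

157 mm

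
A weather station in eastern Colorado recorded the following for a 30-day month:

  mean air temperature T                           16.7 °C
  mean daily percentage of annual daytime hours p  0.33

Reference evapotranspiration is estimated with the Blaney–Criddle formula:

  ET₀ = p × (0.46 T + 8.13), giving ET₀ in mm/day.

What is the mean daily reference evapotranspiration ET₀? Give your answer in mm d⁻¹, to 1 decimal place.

5.2 mm d⁻¹

ET₀ = 0.33 × (0.46 × 16.7 + 8.13) = 0.33 × 15.812 = 5.2180 mm/d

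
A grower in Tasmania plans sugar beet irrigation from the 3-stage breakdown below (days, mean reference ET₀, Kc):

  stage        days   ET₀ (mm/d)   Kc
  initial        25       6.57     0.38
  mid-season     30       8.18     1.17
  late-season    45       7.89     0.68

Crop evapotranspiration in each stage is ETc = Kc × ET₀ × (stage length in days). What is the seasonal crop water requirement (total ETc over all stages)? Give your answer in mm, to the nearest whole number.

591 mm

initial: 0.38 × 6.57 × 25 = 62.42 mm
mid-season: 1.17 × 8.18 × 30 = 287.12 mm
late-season: 0.68 × 7.89 × 45 = 241.43 mm
Seasonal total = 590.97 mm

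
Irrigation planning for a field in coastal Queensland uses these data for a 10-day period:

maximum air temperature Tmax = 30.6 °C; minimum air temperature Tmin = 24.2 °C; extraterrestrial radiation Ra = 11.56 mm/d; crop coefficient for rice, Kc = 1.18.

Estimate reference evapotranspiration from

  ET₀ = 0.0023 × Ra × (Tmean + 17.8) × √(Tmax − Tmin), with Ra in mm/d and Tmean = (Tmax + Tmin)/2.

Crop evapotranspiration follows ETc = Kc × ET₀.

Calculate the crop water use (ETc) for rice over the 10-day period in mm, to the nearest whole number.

Tmean = (30.6 + 24.2)/2 = 27.40 °C
ET₀ = 0.0023 × 11.56 × (27.40 + 17.8) × √6.4 = 0.0023 × 11.56 × 45.20 × 2.5298 = 3.0403 mm/d
ETc = Kc × ET₀ = 1.18 × 3.0403 = 3.5876 mm/d
Over 10 days: 3.5876 × 10 = 35.876 mm

36 mm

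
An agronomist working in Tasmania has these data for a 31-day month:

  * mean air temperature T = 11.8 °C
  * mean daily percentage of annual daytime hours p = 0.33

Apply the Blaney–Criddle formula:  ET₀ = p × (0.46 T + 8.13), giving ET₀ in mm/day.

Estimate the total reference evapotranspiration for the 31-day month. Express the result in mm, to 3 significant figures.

139 mm

ET₀ = 0.33 × (0.46 × 11.8 + 8.13) = 0.33 × 13.558 = 4.4741 mm/d
Monthly total = 4.4741 × 31 = 138.697 mm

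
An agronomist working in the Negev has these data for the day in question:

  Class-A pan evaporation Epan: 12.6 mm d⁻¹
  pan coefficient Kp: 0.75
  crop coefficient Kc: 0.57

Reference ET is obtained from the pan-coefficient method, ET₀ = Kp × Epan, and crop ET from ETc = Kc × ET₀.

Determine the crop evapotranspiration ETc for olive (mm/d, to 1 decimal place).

ET₀ = 0.75 × 12.6 = 9.4500 mm/d
ETc = Kc × ET₀ = 0.57 × 9.4500 = 5.3865 mm/d

5.4 mm/d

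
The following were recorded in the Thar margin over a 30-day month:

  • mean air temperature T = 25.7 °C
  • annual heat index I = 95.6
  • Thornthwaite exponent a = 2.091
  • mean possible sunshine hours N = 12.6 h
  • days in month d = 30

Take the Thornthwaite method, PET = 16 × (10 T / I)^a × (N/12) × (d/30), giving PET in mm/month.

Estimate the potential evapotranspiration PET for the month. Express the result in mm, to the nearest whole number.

133 mm

10T/I = 10 × 25.7 / 95.6 = 2.6883
(10T/I)^a = 2.6883^2.091 = 7.9075
Uncorrected PET = 16 × 7.9075 = 126.520 mm
Correction = (N/12)(d/30) = (12.6/12)(30/30) = 1.0500
PET = 126.520 × 1.0500 = 132.846 mm/month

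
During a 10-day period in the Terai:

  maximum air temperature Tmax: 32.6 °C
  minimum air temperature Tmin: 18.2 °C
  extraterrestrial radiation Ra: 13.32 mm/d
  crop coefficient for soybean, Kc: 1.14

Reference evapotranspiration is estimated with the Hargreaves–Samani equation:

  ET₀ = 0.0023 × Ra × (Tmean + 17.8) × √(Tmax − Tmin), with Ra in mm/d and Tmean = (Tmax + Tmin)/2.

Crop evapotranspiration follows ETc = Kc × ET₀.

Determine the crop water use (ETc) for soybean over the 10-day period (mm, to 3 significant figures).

57.3 mm

Tmean = (32.6 + 18.2)/2 = 25.40 °C
ET₀ = 0.0023 × 13.32 × (25.40 + 17.8) × √14.4 = 0.0023 × 13.32 × 43.20 × 3.7947 = 5.0222 mm/d
ETc = Kc × ET₀ = 1.14 × 5.0222 = 5.7253 mm/d
Over 10 days: 5.7253 × 10 = 57.253 mm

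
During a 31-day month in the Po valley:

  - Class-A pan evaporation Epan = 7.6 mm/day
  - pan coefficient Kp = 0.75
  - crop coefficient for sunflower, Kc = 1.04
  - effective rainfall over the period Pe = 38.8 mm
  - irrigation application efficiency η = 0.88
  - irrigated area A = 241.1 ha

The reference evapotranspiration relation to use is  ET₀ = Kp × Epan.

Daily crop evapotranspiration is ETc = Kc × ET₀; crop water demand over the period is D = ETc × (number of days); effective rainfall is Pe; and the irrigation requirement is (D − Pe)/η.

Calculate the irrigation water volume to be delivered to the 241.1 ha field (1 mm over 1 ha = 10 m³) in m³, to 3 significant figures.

397000 m³

ET₀ = 0.75 × 7.6 = 5.7000 mm/d
ETc = Kc × ET₀ = 1.04 × 5.7000 = 5.9280 mm/d
Crop demand D = ETc × 31 d = 5.9280 × 31 = 183.768 mm
D − Pe = 183.768 − 38.8 = 144.968 mm
Gross irrigation = 144.968 / 0.88 = 164.736 mm
Volume = 164.736 mm × 241.1 ha × 10 = 397178.5 m³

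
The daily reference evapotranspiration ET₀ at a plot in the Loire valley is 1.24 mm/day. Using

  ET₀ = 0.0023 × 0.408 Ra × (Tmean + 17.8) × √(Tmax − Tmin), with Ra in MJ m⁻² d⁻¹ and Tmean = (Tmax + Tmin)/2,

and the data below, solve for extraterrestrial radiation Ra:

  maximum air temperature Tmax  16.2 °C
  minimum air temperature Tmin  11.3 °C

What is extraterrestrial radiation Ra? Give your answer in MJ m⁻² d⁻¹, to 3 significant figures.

Tmean = (16.2+11.3)/2 = 13.75 °C; ΔT = 4.9
Ra = ET₀ / [0.0023 × 0.408 × (Tmean+17.8) × √ΔT]
   = 1.24 / (0.0023 × 0.408 × 31.55 × 2.2136) = 18.921 MJ m⁻² d⁻¹

18.9 MJ m⁻² d⁻¹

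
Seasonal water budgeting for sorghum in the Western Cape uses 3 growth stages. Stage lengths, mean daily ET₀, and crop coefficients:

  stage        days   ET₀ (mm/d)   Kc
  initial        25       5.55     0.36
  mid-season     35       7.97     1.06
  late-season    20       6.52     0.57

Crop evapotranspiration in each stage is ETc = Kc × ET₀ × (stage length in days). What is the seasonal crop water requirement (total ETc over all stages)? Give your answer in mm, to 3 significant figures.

420 mm

initial: 0.36 × 5.55 × 25 = 49.95 mm
mid-season: 1.06 × 7.97 × 35 = 295.69 mm
late-season: 0.57 × 6.52 × 20 = 74.33 mm
Seasonal total = 419.97 mm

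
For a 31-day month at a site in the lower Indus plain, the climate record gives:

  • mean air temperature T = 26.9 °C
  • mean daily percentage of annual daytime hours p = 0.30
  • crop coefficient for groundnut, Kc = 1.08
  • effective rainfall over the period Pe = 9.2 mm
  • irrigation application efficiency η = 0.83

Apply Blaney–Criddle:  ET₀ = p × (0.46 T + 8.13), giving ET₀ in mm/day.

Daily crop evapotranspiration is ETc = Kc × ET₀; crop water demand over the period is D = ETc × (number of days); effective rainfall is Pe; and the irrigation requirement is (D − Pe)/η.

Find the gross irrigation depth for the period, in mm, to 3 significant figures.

ET₀ = 0.30 × (0.46 × 26.9 + 8.13) = 0.30 × 20.504 = 6.1512 mm/d
ETc = Kc × ET₀ = 1.08 × 6.1512 = 6.6433 mm/d
Crop demand D = ETc × 31 d = 6.6433 × 31 = 205.942 mm
D − Pe = 205.942 − 9.2 = 196.742 mm
Gross irrigation = 196.742 / 0.83 = 237.039 mm

237 mm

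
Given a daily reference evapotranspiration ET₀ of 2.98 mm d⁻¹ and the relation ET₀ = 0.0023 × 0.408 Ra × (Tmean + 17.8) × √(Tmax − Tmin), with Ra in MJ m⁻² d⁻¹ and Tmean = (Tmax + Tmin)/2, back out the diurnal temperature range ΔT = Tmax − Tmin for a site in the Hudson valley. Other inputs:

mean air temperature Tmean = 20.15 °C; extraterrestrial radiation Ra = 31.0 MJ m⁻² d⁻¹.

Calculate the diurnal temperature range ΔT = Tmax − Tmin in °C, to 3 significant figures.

√ΔT = ET₀ / [0.0023 × 0.408 × Ra × (Tmean+17.8)] = 2.98 / (0.0023 × 12.6480 × 37.95) = 2.6993
ΔT = 2.6993² = 7.286 °C

7.29 °C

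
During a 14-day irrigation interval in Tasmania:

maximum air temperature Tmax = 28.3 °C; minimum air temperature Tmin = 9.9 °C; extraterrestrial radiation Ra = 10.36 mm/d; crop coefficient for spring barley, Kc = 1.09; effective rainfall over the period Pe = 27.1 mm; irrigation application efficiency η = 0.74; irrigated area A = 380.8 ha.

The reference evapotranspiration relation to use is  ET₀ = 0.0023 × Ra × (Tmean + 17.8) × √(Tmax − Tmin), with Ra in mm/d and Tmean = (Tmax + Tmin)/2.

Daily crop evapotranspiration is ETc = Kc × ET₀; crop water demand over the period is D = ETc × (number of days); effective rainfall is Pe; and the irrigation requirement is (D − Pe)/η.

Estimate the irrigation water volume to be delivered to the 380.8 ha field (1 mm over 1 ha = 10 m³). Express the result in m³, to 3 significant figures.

157000 m³

Tmean = (28.3 + 9.9)/2 = 19.10 °C
ET₀ = 0.0023 × 10.36 × (19.10 + 17.8) × √18.4 = 0.0023 × 10.36 × 36.90 × 4.2895 = 3.7716 mm/d
ETc = Kc × ET₀ = 1.09 × 3.7716 = 4.1110 mm/d
Crop demand D = ETc × 14 d = 4.1110 × 14 = 57.554 mm
D − Pe = 57.554 − 27.1 = 30.454 mm
Gross irrigation = 30.454 / 0.74 = 41.154 mm
Volume = 41.154 mm × 380.8 ha × 10 = 156714.4 m³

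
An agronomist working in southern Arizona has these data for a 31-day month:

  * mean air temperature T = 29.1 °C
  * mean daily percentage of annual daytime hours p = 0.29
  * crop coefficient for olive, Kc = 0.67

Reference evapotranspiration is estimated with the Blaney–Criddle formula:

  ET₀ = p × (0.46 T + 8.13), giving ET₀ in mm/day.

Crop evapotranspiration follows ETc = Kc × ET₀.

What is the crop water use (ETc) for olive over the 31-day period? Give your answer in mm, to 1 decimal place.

ET₀ = 0.29 × (0.46 × 29.1 + 8.13) = 0.29 × 21.516 = 6.2396 mm/d
ETc = Kc × ET₀ = 0.67 × 6.2396 = 4.1805 mm/d
Over 31 days: 4.1805 × 31 = 129.596 mm

129.6 mm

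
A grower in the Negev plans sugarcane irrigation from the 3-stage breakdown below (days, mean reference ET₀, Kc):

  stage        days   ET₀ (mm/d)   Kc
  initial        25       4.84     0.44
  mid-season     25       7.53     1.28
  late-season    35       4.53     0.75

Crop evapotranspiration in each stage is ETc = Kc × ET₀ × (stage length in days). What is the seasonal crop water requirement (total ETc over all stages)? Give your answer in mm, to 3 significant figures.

413 mm

initial: 0.44 × 4.84 × 25 = 53.24 mm
mid-season: 1.28 × 7.53 × 25 = 240.96 mm
late-season: 0.75 × 4.53 × 35 = 118.91 mm
Seasonal total = 413.11 mm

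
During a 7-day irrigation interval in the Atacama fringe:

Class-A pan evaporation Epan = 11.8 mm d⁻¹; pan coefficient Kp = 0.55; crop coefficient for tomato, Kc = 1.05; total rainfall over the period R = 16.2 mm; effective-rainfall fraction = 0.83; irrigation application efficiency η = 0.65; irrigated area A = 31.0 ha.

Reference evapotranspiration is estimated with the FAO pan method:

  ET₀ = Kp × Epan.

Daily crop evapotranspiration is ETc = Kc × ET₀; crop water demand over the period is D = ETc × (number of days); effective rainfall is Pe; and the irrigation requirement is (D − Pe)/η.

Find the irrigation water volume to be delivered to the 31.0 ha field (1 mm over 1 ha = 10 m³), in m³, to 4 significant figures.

16340 m³

ET₀ = 0.55 × 11.8 = 6.4900 mm/d
ETc = Kc × ET₀ = 1.05 × 6.4900 = 6.8145 mm/d
Crop demand D = ETc × 7 d = 6.8145 × 7 = 47.702 mm
Pe = 0.83 × 16.2 = 13.446 mm
D − Pe = 47.702 − 13.446 = 34.256 mm
Gross irrigation = 34.256 / 0.65 = 52.702 mm
Volume = 52.702 mm × 31.0 ha × 10 = 16337.6 m³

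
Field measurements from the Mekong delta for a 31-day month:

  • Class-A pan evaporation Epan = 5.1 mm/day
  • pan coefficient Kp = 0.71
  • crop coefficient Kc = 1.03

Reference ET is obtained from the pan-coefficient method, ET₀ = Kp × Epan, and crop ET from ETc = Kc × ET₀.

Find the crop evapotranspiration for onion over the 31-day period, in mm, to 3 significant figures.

116 mm

ET₀ = 0.71 × 5.1 = 3.6210 mm/d
ETc = Kc × ET₀ = 1.03 × 3.6210 = 3.7296 mm/d
Over 31 days: 3.7296 × 31 = 115.618 mm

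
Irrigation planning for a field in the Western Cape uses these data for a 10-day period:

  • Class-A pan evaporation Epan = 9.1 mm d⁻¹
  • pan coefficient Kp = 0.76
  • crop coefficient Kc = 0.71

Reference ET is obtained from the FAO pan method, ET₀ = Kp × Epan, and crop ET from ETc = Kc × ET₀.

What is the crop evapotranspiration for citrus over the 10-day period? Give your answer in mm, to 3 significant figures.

ET₀ = 0.76 × 9.1 = 6.9160 mm/d
ETc = Kc × ET₀ = 0.71 × 6.9160 = 4.9104 mm/d
Over 10 days: 4.9104 × 10 = 49.104 mm

49.1 mm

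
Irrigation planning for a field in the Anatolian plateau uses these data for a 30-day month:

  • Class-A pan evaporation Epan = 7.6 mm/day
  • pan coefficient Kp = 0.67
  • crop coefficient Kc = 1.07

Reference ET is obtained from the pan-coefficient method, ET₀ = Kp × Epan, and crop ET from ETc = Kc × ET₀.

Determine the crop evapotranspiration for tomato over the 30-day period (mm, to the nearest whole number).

ET₀ = 0.67 × 7.6 = 5.0920 mm/d
ETc = Kc × ET₀ = 1.07 × 5.0920 = 5.4484 mm/d
Over 30 days: 5.4484 × 30 = 163.452 mm

163 mm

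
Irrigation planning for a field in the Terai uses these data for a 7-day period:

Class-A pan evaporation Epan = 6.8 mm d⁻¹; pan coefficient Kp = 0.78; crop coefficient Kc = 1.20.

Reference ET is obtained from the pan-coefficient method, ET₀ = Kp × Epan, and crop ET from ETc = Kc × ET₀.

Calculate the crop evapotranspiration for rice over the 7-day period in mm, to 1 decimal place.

ET₀ = 0.78 × 6.8 = 5.3040 mm/d
ETc = Kc × ET₀ = 1.20 × 5.3040 = 6.3648 mm/d
Over 7 days: 6.3648 × 7 = 44.554 mm

44.6 mm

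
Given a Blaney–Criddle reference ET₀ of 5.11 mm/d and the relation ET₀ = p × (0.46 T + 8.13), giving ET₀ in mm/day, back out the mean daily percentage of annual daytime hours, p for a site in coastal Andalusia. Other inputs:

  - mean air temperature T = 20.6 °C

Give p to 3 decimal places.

p = ET₀ / (0.46 T + 8.13) = 5.11 / (0.46 × 20.6 + 8.13) = 5.11 / 17.606 = 0.2902

0.290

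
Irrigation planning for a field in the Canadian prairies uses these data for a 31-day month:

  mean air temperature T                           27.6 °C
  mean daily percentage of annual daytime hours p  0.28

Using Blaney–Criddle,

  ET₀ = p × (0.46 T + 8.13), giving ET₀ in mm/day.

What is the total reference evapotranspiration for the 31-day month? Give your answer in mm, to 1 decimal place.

ET₀ = 0.28 × (0.46 × 27.6 + 8.13) = 0.28 × 20.826 = 5.8313 mm/d
Monthly total = 5.8313 × 31 = 180.770 mm

180.8 mm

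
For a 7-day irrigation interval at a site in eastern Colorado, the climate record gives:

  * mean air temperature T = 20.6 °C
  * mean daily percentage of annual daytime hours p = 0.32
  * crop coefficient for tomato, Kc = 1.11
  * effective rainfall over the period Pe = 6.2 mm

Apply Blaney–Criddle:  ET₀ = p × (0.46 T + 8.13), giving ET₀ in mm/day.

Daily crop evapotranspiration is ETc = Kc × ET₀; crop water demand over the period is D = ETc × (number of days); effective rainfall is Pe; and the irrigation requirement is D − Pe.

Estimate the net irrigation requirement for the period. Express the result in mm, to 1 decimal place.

37.6 mm

ET₀ = 0.32 × (0.46 × 20.6 + 8.13) = 0.32 × 17.606 = 5.6339 mm/d
ETc = Kc × ET₀ = 1.11 × 5.6339 = 6.2536 mm/d
Crop demand D = ETc × 7 d = 6.2536 × 7 = 43.775 mm
D − Pe = 43.775 − 6.2 = 37.575 mm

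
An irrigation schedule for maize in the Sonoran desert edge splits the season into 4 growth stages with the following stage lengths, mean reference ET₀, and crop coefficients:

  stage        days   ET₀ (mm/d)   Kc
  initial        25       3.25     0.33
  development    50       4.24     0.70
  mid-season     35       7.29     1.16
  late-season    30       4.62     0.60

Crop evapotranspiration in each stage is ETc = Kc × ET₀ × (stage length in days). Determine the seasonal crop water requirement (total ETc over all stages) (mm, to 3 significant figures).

554 mm

initial: 0.33 × 3.25 × 25 = 26.81 mm
development: 0.70 × 4.24 × 50 = 148.40 mm
mid-season: 1.16 × 7.29 × 35 = 295.97 mm
late-season: 0.60 × 4.62 × 30 = 83.16 mm
Seasonal total = 554.34 mm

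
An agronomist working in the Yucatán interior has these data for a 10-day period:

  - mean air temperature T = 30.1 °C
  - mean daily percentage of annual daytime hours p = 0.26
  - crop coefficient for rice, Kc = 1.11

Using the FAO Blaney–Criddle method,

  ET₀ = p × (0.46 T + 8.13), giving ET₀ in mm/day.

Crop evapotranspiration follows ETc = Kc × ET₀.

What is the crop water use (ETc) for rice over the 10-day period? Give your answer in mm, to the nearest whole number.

ET₀ = 0.26 × (0.46 × 30.1 + 8.13) = 0.26 × 21.976 = 5.7138 mm/d
ETc = Kc × ET₀ = 1.11 × 5.7138 = 6.3423 mm/d
Over 10 days: 6.3423 × 10 = 63.423 mm

63 mm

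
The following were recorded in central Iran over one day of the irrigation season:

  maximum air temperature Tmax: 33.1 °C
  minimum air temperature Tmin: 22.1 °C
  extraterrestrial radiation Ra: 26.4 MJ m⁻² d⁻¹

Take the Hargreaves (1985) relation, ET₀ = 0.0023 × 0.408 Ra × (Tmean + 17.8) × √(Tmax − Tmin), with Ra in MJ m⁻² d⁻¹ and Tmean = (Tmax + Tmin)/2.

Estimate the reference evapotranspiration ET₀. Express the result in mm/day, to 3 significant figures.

3.73 mm/day

Tmean = (33.1 + 22.1)/2 = 27.60 °C
0.408 Ra = 0.408 × 26.4 = 10.7712 mm/d equivalent
ET₀ = 0.0023 × 10.7712 × (27.60 + 17.8) × √11.0 = 0.0023 × 10.7712 × 45.40 × 3.3166 = 3.7303 mm/d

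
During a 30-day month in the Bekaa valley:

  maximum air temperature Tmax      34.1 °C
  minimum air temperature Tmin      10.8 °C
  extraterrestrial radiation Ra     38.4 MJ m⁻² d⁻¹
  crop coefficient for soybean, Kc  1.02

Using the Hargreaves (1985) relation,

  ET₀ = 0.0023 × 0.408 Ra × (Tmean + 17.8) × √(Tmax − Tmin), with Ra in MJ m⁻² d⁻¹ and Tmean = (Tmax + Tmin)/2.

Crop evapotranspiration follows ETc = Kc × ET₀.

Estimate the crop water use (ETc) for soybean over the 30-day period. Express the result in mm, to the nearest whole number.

214 mm

Tmean = (34.1 + 10.8)/2 = 22.45 °C
0.408 Ra = 0.408 × 38.4 = 15.6672 mm/d equivalent
ET₀ = 0.0023 × 15.6672 × (22.45 + 17.8) × √23.3 = 0.0023 × 15.6672 × 40.25 × 4.8270 = 7.0010 mm/d
ETc = Kc × ET₀ = 1.02 × 7.0010 = 7.1410 mm/d
Over 30 days: 7.1410 × 30 = 214.230 mm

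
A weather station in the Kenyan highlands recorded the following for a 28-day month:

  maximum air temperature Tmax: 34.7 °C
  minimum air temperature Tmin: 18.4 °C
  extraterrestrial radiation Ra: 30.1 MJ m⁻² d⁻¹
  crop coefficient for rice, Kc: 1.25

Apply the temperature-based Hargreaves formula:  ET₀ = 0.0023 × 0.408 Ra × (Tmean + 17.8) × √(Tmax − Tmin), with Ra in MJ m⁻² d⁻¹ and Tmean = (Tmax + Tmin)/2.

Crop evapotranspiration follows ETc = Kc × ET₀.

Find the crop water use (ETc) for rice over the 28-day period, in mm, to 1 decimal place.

177.0 mm

Tmean = (34.7 + 18.4)/2 = 26.55 °C
0.408 Ra = 0.408 × 30.1 = 12.2808 mm/d equivalent
ET₀ = 0.0023 × 12.2808 × (26.55 + 17.8) × √16.3 = 0.0023 × 12.2808 × 44.35 × 4.0373 = 5.0575 mm/d
ETc = Kc × ET₀ = 1.25 × 5.0575 = 6.3219 mm/d
Over 28 days: 6.3219 × 28 = 177.013 mm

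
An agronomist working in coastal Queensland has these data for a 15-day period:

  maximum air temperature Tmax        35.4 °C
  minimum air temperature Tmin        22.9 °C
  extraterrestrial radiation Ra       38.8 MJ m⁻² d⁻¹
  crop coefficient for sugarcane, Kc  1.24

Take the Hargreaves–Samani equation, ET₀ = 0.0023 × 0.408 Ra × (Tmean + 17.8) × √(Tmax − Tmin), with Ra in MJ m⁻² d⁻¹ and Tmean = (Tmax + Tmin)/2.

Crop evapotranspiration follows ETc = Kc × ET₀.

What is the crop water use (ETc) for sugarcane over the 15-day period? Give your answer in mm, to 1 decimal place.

Tmean = (35.4 + 22.9)/2 = 29.15 °C
0.408 Ra = 0.408 × 38.8 = 15.8304 mm/d equivalent
ET₀ = 0.0023 × 15.8304 × (29.15 + 17.8) × √12.5 = 0.0023 × 15.8304 × 46.95 × 3.5355 = 6.0437 mm/d
ETc = Kc × ET₀ = 1.24 × 6.0437 = 7.4942 mm/d
Over 15 days: 7.4942 × 15 = 112.413 mm

112.4 mm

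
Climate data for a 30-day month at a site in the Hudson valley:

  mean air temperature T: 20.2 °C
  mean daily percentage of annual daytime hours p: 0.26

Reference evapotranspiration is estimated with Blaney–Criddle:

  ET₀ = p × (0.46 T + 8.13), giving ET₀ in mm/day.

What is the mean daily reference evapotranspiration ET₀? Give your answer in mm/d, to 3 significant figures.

4.53 mm/d

ET₀ = 0.26 × (0.46 × 20.2 + 8.13) = 0.26 × 17.422 = 4.5297 mm/d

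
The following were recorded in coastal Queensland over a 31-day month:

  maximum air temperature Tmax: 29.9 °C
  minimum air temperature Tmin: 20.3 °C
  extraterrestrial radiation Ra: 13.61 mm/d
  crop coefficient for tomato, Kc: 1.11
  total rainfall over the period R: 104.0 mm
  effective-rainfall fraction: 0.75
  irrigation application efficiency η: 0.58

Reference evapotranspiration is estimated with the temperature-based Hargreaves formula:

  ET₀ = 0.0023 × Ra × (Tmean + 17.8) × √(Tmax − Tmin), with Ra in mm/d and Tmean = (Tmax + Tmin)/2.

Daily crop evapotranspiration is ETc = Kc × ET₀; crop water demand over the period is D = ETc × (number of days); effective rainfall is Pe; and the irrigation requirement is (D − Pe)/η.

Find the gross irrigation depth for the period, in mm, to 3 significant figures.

112 mm

Tmean = (29.9 + 20.3)/2 = 25.10 °C
ET₀ = 0.0023 × 13.61 × (25.10 + 17.8) × √9.6 = 0.0023 × 13.61 × 42.90 × 3.0984 = 4.1608 mm/d
ETc = Kc × ET₀ = 1.11 × 4.1608 = 4.6185 mm/d
Crop demand D = ETc × 31 d = 4.6185 × 31 = 143.174 mm
Pe = 0.75 × 104.0 = 78.000 mm
D − Pe = 143.174 − 78.000 = 65.174 mm
Gross irrigation = 65.174 / 0.58 = 112.369 mm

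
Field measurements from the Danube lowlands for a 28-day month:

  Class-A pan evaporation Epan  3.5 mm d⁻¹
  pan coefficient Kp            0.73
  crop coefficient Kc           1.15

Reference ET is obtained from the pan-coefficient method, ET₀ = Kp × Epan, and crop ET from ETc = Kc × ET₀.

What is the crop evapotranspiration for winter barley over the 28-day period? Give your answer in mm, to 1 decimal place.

ET₀ = 0.73 × 3.5 = 2.5550 mm/d
ETc = Kc × ET₀ = 1.15 × 2.5550 = 2.9383 mm/d
Over 28 days: 2.9383 × 28 = 82.272 mm

82.3 mm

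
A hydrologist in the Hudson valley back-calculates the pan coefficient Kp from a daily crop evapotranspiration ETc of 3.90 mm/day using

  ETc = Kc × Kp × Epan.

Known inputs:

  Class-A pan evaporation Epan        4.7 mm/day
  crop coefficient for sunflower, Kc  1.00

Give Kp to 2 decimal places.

ETc = Kc × Kp × Epan  ⇒  Kp = ETc / (Kc × Epan)
Kp = 3.90 / (1.00 × 4.7) = 3.90 / 4.700 = 0.8298

0.83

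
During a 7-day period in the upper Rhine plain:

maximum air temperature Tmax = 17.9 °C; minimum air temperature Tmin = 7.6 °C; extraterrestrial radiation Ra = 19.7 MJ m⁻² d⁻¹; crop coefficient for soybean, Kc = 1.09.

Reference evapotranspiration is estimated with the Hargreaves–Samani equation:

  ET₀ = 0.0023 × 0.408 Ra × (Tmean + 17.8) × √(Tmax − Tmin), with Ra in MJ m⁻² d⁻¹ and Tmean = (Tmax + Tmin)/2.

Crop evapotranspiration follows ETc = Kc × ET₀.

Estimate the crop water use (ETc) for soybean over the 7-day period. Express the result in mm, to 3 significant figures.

13.8 mm

Tmean = (17.9 + 7.6)/2 = 12.75 °C
0.408 Ra = 0.408 × 19.7 = 8.0376 mm/d equivalent
ET₀ = 0.0023 × 8.0376 × (12.75 + 17.8) × √10.3 = 0.0023 × 8.0376 × 30.55 × 3.2094 = 1.8125 mm/d
ETc = Kc × ET₀ = 1.09 × 1.8125 = 1.9756 mm/d
Over 7 days: 1.9756 × 7 = 13.829 mm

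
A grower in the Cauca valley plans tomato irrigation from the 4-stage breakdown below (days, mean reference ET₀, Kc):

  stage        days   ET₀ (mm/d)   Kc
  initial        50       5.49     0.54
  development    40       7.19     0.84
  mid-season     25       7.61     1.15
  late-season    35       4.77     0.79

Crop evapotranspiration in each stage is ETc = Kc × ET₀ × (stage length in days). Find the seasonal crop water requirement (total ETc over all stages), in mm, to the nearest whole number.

initial: 0.54 × 5.49 × 50 = 148.23 mm
development: 0.84 × 7.19 × 40 = 241.58 mm
mid-season: 1.15 × 7.61 × 25 = 218.79 mm
late-season: 0.79 × 4.77 × 35 = 131.89 mm
Seasonal total = 740.49 mm

740 mm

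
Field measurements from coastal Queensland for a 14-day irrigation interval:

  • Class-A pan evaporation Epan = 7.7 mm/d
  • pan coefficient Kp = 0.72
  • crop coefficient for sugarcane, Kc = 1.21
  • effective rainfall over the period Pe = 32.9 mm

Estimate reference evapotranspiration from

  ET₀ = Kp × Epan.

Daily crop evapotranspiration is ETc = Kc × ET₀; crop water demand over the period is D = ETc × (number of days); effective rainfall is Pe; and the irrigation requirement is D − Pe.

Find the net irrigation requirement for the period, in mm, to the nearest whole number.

61 mm

ET₀ = 0.72 × 7.7 = 5.5440 mm/d
ETc = Kc × ET₀ = 1.21 × 5.5440 = 6.7082 mm/d
Crop demand D = ETc × 14 d = 6.7082 × 14 = 93.915 mm
D − Pe = 93.915 − 32.9 = 61.015 mm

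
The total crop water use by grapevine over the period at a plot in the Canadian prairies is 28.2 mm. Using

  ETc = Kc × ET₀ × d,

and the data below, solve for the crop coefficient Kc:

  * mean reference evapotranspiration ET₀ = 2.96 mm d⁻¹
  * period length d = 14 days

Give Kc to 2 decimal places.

0.68

ETc = Kc × ET₀ × d  ⇒  Kc = ETc / (ET₀ × d)
Kc = 28.2 / (2.96 × 14) = 28.2 / 41.44 = 0.6805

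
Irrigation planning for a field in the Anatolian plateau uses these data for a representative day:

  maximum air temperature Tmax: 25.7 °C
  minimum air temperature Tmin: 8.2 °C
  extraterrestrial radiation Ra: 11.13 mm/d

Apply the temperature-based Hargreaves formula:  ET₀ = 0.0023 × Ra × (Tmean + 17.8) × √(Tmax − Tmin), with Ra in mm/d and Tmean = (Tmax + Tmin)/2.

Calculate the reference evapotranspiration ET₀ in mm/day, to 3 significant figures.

3.72 mm/day

Tmean = (25.7 + 8.2)/2 = 16.95 °C
ET₀ = 0.0023 × 11.13 × (16.95 + 17.8) × √17.5 = 0.0023 × 11.13 × 34.75 × 4.1833 = 3.7213 mm/d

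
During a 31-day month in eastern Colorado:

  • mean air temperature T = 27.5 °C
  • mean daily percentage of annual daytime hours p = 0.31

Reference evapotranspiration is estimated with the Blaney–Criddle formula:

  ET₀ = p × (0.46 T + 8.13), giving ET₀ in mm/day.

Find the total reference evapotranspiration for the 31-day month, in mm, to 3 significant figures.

ET₀ = 0.31 × (0.46 × 27.5 + 8.13) = 0.31 × 20.780 = 6.4418 mm/d
Monthly total = 6.4418 × 31 = 199.696 mm

200 mm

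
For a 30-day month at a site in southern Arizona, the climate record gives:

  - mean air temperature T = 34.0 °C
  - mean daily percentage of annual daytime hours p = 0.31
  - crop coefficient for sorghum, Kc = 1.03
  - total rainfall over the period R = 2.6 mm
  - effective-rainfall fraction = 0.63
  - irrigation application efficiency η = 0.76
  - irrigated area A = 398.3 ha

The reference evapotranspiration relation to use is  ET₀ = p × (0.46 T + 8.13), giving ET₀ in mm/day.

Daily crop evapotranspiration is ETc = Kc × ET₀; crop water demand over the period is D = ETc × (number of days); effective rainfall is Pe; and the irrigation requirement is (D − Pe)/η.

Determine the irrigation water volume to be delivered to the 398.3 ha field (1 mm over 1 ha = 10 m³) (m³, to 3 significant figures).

ET₀ = 0.31 × (0.46 × 34.0 + 8.13) = 0.31 × 23.770 = 7.3687 mm/d
ETc = Kc × ET₀ = 1.03 × 7.3687 = 7.5898 mm/d
Crop demand D = ETc × 30 d = 7.5898 × 30 = 227.694 mm
Pe = 0.63 × 2.6 = 1.638 mm
D − Pe = 227.694 − 1.638 = 226.056 mm
Gross irrigation = 226.056 / 0.76 = 297.442 mm
Volume = 297.442 mm × 398.3 ha × 10 = 1184711.5 m³

1180000 m³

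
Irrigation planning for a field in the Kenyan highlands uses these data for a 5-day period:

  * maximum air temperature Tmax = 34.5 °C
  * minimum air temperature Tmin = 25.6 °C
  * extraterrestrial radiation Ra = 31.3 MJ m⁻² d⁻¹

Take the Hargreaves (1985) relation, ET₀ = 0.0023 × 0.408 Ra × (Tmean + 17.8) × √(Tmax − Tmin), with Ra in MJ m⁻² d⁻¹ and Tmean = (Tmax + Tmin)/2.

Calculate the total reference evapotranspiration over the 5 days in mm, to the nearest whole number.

Tmean = (34.5 + 25.6)/2 = 30.05 °C
0.408 Ra = 0.408 × 31.3 = 12.7704 mm/d equivalent
ET₀ = 0.0023 × 12.7704 × (30.05 + 17.8) × √8.9 = 0.0023 × 12.7704 × 47.85 × 2.9833 = 4.1929 mm/d
Over 5 days: 4.1929 × 5 = 20.965 mm

21 mm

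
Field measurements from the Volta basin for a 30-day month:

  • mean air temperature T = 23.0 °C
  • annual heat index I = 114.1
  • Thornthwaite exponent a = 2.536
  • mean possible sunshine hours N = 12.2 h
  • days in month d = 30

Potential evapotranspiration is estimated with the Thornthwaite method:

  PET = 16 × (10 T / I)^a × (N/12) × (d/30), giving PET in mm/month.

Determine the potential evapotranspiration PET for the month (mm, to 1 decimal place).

10T/I = 10 × 23.0 / 114.1 = 2.0158
(10T/I)^a = 2.0158^2.536 = 5.9167
Uncorrected PET = 16 × 5.9167 = 94.667 mm
Correction = (N/12)(d/30) = (12.2/12)(30/30) = 1.0167
PET = 94.667 × 1.0167 = 96.248 mm/month

96.2 mm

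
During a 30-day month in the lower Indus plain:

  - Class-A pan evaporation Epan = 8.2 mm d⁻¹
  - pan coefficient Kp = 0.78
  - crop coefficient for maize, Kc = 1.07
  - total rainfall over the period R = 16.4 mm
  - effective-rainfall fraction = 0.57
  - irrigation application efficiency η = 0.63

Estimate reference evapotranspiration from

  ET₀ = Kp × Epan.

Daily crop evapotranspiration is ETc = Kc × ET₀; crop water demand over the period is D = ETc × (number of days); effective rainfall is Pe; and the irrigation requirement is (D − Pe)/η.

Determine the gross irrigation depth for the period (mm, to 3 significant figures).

ET₀ = 0.78 × 8.2 = 6.3960 mm/d
ETc = Kc × ET₀ = 1.07 × 6.3960 = 6.8437 mm/d
Crop demand D = ETc × 30 d = 6.8437 × 30 = 205.311 mm
Pe = 0.57 × 16.4 = 9.348 mm
D − Pe = 205.311 − 9.348 = 195.963 mm
Gross irrigation = 195.963 / 0.63 = 311.052 mm

311 mm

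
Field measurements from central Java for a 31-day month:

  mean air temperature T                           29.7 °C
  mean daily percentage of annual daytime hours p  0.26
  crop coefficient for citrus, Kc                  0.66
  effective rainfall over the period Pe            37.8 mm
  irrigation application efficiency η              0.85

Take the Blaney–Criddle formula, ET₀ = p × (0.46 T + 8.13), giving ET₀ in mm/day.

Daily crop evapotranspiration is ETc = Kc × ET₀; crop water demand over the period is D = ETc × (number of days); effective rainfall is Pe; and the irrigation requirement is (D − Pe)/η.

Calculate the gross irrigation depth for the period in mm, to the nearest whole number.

92 mm

ET₀ = 0.26 × (0.46 × 29.7 + 8.13) = 0.26 × 21.792 = 5.6659 mm/d
ETc = Kc × ET₀ = 0.66 × 5.6659 = 3.7395 mm/d
Crop demand D = ETc × 31 d = 3.7395 × 31 = 115.925 mm
D − Pe = 115.925 − 37.8 = 78.125 mm
Gross irrigation = 78.125 / 0.85 = 91.912 mm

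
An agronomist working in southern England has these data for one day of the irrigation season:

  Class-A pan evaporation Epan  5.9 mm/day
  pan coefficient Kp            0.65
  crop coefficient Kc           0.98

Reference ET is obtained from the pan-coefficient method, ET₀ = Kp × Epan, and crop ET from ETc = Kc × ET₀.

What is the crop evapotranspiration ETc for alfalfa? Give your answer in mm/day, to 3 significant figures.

ET₀ = 0.65 × 5.9 = 3.8350 mm/d
ETc = Kc × ET₀ = 0.98 × 3.8350 = 3.7583 mm/d

3.76 mm/day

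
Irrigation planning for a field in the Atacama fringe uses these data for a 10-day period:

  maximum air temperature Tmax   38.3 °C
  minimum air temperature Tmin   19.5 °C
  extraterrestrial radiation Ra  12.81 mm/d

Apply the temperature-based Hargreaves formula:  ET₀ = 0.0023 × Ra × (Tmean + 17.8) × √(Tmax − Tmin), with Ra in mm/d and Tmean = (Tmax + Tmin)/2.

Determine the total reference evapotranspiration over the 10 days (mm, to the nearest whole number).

Tmean = (38.3 + 19.5)/2 = 28.90 °C
ET₀ = 0.0023 × 12.81 × (28.90 + 17.8) × √18.8 = 0.0023 × 12.81 × 46.70 × 4.3359 = 5.9659 mm/d
Over 10 days: 5.9659 × 10 = 59.659 mm

60 mm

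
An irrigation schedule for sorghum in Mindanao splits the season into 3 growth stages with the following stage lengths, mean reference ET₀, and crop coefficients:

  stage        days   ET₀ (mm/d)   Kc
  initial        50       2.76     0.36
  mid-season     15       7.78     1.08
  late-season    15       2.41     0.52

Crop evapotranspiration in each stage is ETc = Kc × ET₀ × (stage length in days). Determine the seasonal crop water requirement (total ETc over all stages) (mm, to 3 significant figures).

195 mm

initial: 0.36 × 2.76 × 50 = 49.68 mm
mid-season: 1.08 × 7.78 × 15 = 126.04 mm
late-season: 0.52 × 2.41 × 15 = 18.80 mm
Seasonal total = 194.52 mm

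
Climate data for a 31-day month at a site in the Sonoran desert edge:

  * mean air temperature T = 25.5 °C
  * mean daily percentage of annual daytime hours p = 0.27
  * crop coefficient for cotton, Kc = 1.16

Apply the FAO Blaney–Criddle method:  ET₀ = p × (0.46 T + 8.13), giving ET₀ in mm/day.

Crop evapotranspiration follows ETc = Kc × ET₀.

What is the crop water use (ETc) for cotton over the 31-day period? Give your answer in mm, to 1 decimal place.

192.8 mm

ET₀ = 0.27 × (0.46 × 25.5 + 8.13) = 0.27 × 19.860 = 5.3622 mm/d
ETc = Kc × ET₀ = 1.16 × 5.3622 = 6.2202 mm/d
Over 31 days: 6.2202 × 31 = 192.826 mm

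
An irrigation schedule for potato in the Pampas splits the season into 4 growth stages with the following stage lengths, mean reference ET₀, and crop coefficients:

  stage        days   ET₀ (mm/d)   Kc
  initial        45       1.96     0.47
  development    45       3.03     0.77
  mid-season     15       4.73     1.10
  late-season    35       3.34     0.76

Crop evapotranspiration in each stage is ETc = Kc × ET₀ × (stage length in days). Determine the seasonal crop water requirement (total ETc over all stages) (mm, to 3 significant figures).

313 mm

initial: 0.47 × 1.96 × 45 = 41.45 mm
development: 0.77 × 3.03 × 45 = 104.99 mm
mid-season: 1.10 × 4.73 × 15 = 78.05 mm
late-season: 0.76 × 3.34 × 35 = 88.84 mm
Seasonal total = 313.33 mm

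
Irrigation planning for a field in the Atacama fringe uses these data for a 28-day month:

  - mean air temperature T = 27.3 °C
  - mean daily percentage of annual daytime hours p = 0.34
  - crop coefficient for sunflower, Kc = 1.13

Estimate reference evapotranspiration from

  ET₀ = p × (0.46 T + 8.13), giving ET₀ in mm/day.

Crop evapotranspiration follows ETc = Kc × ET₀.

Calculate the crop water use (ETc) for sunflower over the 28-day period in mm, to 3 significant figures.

ET₀ = 0.34 × (0.46 × 27.3 + 8.13) = 0.34 × 20.688 = 7.0339 mm/d
ETc = Kc × ET₀ = 1.13 × 7.0339 = 7.9483 mm/d
Over 28 days: 7.9483 × 28 = 222.552 mm

223 mm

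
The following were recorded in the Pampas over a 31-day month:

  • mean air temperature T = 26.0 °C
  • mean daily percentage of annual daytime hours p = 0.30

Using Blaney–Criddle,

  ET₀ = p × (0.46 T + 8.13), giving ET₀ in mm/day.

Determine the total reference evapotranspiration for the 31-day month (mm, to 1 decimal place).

ET₀ = 0.30 × (0.46 × 26.0 + 8.13) = 0.30 × 20.090 = 6.0270 mm/d
Monthly total = 6.0270 × 31 = 186.837 mm

186.8 mm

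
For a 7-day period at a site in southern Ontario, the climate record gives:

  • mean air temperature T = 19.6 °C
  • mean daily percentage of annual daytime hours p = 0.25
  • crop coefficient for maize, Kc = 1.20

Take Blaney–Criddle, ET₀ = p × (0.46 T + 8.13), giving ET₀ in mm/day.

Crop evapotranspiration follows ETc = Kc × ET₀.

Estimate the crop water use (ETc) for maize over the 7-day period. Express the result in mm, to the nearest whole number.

36 mm

ET₀ = 0.25 × (0.46 × 19.6 + 8.13) = 0.25 × 17.146 = 4.2865 mm/d
ETc = Kc × ET₀ = 1.20 × 4.2865 = 5.1438 mm/d
Over 7 days: 5.1438 × 7 = 36.007 mm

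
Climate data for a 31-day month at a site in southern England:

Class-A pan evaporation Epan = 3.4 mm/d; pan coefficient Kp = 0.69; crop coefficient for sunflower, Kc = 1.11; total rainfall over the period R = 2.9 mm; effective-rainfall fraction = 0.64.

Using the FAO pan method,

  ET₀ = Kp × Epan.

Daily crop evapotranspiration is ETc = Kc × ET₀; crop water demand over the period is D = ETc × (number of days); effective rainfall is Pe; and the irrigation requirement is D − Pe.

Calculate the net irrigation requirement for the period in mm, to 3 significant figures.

78.9 mm

ET₀ = 0.69 × 3.4 = 2.3460 mm/d
ETc = Kc × ET₀ = 1.11 × 2.3460 = 2.6041 mm/d
Crop demand D = ETc × 31 d = 2.6041 × 31 = 80.727 mm
Pe = 0.64 × 2.9 = 1.856 mm
D − Pe = 80.727 − 1.856 = 78.871 mm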